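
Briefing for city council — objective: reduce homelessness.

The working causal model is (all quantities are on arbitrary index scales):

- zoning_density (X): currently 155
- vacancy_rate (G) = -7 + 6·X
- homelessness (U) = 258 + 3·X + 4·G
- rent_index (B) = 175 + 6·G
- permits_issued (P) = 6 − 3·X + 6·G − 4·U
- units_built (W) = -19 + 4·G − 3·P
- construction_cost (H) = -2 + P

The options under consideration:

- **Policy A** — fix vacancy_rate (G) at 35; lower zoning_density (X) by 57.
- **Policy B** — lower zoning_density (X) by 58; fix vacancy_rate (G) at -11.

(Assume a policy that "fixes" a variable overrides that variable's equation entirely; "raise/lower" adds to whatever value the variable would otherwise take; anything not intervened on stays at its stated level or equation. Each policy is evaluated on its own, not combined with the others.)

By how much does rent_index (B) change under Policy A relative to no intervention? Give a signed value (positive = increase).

-5328

Baseline:
  X = 155
  G = -7 + 6·155 = 923
  B = 175 + 6·923 = 5713
Policy A (G := 35, X − 57):
  X = 155 − 57 = 98
  G = 35
  B = 175 + 6·35 = 385
Change in B: 385 − 5713 = -5328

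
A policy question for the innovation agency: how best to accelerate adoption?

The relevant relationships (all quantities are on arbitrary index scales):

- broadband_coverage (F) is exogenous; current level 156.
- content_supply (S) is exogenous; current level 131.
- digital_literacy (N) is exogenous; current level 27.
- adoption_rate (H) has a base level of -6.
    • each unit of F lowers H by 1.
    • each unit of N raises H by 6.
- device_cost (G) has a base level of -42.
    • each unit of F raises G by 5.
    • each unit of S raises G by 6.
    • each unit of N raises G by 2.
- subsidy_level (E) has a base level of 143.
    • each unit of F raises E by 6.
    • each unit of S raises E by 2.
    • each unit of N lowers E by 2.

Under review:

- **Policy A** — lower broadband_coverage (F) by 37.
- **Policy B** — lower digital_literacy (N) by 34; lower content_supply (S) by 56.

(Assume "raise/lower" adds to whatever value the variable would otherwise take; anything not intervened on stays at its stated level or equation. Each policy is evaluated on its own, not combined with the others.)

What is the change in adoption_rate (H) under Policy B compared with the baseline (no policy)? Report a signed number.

-204

Baseline:
  F = 156
  N = 27
  H = -6 − 156 + 6·27 = 0
Policy B (N − 34, S − 56):
  F = 156
  N = 27 − 34 = -7
  H = -6 − 156 + 6·(-7) = -204
Change in H: -204 − 0 = -204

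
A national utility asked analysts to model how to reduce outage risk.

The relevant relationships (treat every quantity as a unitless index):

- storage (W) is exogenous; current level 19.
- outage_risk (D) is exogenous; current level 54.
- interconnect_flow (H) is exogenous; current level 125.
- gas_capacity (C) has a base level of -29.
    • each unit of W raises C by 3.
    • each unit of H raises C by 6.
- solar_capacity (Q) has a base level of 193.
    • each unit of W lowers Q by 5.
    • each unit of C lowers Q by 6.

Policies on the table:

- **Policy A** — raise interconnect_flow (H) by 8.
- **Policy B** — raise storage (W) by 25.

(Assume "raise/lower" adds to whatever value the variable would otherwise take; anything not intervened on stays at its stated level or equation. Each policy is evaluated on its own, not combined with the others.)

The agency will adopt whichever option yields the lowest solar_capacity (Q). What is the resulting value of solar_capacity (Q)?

-5145

Policy A (H + 8):
  W = 19
  H = 125 + 8 = 133
  C = -29 + 3·19 + 6·133 = 826
  Q = 193 − 5·19 − 6·826 = -4858
Policy B (W + 25):
  W = 19 + 25 = 44
  H = 125
  C = -29 + 3·44 + 6·125 = 853
  Q = 193 − 5·44 − 6·853 = -5145
Comparing — Policy A: Q=-4858, Policy B: Q=-5145. Lowest is -5145 (Policy B).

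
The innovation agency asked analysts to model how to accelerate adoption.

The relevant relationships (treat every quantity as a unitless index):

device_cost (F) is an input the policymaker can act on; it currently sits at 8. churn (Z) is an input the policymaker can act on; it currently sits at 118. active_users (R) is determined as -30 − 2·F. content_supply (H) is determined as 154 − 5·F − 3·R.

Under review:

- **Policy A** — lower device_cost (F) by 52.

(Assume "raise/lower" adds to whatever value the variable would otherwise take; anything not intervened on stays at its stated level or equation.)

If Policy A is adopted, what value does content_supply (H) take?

Policy A (F − 52):
  F = 8 − 52 = -44
  R = -30 − 2·(-44) = 58
  H = 154 − 5·(-44) − 3·58 = 200

200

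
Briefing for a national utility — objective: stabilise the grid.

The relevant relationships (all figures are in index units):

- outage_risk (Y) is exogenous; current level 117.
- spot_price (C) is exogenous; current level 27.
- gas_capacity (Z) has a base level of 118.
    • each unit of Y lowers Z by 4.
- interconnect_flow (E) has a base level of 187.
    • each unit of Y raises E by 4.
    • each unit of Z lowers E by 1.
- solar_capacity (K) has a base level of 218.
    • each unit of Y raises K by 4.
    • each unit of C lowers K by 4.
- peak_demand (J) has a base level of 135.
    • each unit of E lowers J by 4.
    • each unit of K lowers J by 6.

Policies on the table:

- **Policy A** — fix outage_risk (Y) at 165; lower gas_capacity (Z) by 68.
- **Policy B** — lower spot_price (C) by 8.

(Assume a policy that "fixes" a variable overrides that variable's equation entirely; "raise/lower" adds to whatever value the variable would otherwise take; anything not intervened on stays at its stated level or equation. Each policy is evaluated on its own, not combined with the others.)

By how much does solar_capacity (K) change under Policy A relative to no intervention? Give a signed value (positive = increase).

Baseline:
  Y = 117
  C = 27
  K = 218 + 4·117 − 4·27 = 578
Policy A (Y := 165, Z − 68):
  Y = 165
  C = 27
  K = 218 + 4·165 − 4·27 = 770
Change in K: 770 − 578 = 192

192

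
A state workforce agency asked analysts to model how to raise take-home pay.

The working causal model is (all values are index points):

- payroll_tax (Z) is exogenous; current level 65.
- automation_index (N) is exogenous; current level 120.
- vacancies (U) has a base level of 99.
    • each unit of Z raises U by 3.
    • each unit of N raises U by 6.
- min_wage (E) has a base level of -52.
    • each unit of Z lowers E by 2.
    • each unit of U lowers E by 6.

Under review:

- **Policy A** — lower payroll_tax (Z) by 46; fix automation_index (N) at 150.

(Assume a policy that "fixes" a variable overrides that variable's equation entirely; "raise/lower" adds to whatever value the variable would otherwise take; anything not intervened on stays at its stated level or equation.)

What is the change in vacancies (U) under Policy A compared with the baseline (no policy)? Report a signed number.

Baseline:
  Z = 65
  N = 120
  U = 99 + 3·65 + 6·120 = 1014
Policy A (Z − 46, N := 150):
  Z = 65 − 46 = 19
  N = 150
  U = 99 + 3·19 + 6·150 = 1056
Change in U: 1056 − 1014 = 42

42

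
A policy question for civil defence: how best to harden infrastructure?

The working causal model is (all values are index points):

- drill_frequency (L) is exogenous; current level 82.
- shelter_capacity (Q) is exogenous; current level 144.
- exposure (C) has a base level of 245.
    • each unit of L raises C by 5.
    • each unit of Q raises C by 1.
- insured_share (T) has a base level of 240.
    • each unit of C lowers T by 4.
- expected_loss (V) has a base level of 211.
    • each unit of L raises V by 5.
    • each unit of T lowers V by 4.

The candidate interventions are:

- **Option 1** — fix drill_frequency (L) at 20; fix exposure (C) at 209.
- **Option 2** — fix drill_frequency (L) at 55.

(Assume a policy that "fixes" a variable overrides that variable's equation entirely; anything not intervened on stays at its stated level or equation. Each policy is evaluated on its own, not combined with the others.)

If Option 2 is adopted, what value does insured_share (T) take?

-2416

Option 2 (L := 55):
  L = 55
  Q = 144
  C = 245 + 5·55 + 144 = 664
  T = 240 − 4·664 = -2416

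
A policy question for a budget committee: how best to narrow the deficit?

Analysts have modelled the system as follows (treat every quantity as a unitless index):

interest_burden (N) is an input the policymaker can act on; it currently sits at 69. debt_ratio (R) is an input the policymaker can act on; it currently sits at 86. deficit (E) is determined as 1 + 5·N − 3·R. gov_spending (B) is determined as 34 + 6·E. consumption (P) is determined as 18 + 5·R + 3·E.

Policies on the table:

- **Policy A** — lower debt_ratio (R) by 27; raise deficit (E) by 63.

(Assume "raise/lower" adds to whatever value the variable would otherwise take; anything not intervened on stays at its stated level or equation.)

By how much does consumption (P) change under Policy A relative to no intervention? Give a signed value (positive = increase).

Baseline:
  N = 69
  R = 86
  E = 1 + 5·69 − 3·86 = 88
  P = 18 + 5·86 + 3·88 = 712
Policy A (R − 27, E + 63):
  N = 69
  R = 86 − 27 = 59
  E = 1 + 5·69 − 3·59 (+63 from intervention) = 232
  P = 18 + 5·59 + 3·232 = 1009
Change in P: 1009 − 712 = 297

297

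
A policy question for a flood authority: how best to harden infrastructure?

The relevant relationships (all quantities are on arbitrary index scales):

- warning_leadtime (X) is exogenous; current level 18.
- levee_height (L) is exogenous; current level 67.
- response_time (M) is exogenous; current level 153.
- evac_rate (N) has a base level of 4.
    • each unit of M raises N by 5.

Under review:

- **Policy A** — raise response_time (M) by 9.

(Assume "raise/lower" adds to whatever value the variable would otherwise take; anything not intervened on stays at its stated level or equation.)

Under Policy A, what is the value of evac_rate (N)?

814

Policy A (M + 9):
  M = 153 + 9 = 162
  N = 4 + 5·162 = 814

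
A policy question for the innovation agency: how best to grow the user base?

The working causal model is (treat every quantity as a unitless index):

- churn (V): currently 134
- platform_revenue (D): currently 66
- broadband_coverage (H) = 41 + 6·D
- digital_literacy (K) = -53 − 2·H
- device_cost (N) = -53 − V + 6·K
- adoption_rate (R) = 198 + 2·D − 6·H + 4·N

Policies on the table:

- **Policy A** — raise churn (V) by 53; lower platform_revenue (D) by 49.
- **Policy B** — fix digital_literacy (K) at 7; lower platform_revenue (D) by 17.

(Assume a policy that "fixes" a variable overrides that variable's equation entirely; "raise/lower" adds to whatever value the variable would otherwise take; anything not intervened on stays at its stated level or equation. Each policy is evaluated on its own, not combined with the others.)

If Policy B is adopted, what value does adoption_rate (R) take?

Policy B (K := 7, D − 17):
  V = 134
  D = 66 − 17 = 49
  H = 41 + 6·49 = 335
  K = 7
  N = -53 − 134 + 6·7 = -145
  R = 198 + 2·49 − 6·335 + 4·(-145) = -2294

-2294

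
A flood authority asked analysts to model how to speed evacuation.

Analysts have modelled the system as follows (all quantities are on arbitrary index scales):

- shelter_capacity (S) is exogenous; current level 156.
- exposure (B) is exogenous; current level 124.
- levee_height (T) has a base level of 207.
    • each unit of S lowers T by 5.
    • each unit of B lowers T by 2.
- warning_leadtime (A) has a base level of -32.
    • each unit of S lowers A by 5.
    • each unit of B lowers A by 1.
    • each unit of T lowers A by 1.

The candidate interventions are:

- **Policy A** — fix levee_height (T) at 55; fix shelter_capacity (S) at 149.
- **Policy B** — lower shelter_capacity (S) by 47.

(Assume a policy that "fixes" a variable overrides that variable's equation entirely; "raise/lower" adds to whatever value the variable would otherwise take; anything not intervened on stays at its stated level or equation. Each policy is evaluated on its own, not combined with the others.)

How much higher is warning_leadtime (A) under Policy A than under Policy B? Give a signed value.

Policy A (T := 55, S := 149):
  S = 149
  B = 124
  T = 55
  A = -32 − 5·149 − 124 − 55 = -956
Policy B (S − 47):
  S = 156 − 47 = 109
  B = 124
  T = 207 − 5·109 − 2·124 = -586
  A = -32 − 5·109 − 124 − (-586) = -115
A: -956 − (-115) = -841

-841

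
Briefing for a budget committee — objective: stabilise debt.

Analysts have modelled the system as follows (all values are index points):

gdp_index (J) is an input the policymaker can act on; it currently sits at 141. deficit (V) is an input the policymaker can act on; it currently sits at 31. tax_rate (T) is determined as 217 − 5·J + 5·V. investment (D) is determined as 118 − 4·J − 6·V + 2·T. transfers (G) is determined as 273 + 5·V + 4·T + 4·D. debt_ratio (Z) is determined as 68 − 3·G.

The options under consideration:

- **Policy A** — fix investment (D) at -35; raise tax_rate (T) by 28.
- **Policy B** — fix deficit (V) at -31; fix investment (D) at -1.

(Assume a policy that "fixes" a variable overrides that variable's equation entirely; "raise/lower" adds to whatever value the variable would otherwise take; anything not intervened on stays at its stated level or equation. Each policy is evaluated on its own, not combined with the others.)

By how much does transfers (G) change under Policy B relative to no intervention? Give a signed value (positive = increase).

Baseline:
  J = 141
  V = 31
  T = 217 − 5·141 + 5·31 = -333
  D = 118 − 4·141 − 6·31 + 2·(-333) = -1298
  G = 273 + 5·31 + 4·(-333) + 4·(-1298) = -6096
Policy B (V := -31, D := -1):
  J = 141
  V = -31
  T = 217 − 5·141 + 5·(-31) = -643
  D = -1
  G = 273 + 5·(-31) + 4·(-643) + 4·(-1) = -2458
Change in G: -2458 − (-6096) = 3638

3638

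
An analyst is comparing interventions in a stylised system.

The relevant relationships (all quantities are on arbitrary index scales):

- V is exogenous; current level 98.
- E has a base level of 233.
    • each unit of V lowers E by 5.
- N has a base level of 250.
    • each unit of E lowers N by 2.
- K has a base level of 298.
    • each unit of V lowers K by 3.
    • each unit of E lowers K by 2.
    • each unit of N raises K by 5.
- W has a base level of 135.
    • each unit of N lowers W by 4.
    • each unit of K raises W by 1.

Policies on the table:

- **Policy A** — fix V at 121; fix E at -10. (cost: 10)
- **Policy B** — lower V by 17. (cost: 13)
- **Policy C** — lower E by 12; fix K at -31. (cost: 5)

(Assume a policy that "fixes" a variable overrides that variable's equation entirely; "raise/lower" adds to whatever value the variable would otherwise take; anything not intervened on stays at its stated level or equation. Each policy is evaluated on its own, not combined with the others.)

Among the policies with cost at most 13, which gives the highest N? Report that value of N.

Policy A (V := 121, E := -10):
  V = 121
  E = -10
  N = 250 − 2·(-10) = 270
Policy B (V − 17):
  V = 98 − 17 = 81
  E = 233 − 5·81 = -172
  N = 250 − 2·(-172) = 594
Policy C (E − 12, K := -31):
  V = 98
  E = 233 − 5·98 (−12 from intervention) = -269
  N = 250 − 2·(-269) = 788
Comparing — Policy A: N=270, Policy B: N=594, Policy C: N=788. Highest is 788 (Policy C).

788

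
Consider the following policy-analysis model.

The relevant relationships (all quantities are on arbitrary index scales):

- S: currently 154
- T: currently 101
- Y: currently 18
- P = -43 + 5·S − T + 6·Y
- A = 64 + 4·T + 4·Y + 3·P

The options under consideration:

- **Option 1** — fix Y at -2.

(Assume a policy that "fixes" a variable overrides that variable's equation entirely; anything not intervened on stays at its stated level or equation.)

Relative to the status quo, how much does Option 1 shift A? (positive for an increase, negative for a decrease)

-440

Baseline:
  S = 154
  T = 101
  Y = 18
  P = -43 + 5·154 − 101 + 6·18 = 734
  A = 64 + 4·101 + 4·18 + 3·734 = 2742
Option 1 (Y := -2):
  S = 154
  T = 101
  Y = -2
  P = -43 + 5·154 − 101 + 6·(-2) = 614
  A = 64 + 4·101 + 4·(-2) + 3·614 = 2302
Change in A: 2302 − 2742 = -440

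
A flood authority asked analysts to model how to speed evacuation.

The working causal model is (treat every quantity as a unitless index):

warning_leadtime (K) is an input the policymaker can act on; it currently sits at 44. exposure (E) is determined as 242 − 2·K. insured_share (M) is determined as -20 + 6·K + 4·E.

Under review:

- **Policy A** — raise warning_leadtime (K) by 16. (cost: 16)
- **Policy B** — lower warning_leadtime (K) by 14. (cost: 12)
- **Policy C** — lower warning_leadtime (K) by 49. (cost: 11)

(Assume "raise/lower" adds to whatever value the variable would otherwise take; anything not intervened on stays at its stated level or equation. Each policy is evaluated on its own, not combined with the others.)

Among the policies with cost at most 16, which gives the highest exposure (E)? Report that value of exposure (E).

252

Policy A (K + 16):
  K = 44 + 16 = 60
  E = 242 − 2·60 = 122
Policy B (K − 14):
  K = 44 − 14 = 30
  E = 242 − 2·30 = 182
Policy C (K − 49):
  K = 44 − 49 = -5
  E = 242 − 2·(-5) = 252
Comparing — Policy A: E=122, Policy B: E=182, Policy C: E=252. Highest is 252 (Policy C).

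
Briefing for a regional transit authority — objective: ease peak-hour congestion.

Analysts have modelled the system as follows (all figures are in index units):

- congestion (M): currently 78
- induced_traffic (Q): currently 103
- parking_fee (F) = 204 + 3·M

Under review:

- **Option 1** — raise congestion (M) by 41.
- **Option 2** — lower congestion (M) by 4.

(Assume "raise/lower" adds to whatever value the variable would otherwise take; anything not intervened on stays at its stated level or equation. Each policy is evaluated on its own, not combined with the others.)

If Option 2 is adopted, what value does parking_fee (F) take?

Option 2 (M − 4):
  M = 78 − 4 = 74
  F = 204 + 3·74 = 426

426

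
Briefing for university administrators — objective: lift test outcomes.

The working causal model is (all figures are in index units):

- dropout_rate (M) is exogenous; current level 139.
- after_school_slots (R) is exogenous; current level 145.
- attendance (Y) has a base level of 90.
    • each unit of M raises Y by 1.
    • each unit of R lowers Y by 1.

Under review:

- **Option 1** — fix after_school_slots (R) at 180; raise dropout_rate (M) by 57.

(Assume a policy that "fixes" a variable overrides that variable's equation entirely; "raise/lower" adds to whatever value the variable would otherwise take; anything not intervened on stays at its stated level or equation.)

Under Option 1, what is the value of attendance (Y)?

106

Option 1 (R := 180, M + 57):
  M = 139 + 57 = 196
  R = 180
  Y = 90 + 196 − 180 = 106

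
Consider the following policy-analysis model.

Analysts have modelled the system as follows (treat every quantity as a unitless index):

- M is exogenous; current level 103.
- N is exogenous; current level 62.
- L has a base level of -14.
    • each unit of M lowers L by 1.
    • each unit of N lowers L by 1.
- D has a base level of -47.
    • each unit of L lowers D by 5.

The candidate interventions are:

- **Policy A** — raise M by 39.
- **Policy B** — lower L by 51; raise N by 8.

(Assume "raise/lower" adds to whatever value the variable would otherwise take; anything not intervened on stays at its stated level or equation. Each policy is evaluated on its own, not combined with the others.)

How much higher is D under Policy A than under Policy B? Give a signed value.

Policy A (M + 39):
  M = 103 + 39 = 142
  N = 62
  L = -14 − 142 − 62 = -218
  D = -47 − 5·(-218) = 1043
Policy B (L − 51, N + 8):
  M = 103
  N = 62 + 8 = 70
  L = -14 − 103 − 70 (−51 from intervention) = -238
  D = -47 − 5·(-238) = 1143
D: 1043 − 1143 = -100

-100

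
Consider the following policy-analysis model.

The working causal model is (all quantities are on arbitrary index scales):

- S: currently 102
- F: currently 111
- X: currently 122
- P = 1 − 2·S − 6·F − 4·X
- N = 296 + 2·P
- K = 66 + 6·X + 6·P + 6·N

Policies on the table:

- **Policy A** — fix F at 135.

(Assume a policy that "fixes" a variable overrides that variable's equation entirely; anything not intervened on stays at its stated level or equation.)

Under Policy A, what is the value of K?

-24444

Policy A (F := 135):
  S = 102
  F = 135
  X = 122
  P = 1 − 2·102 − 6·135 − 4·122 = -1501
  N = 296 + 2·(-1501) = -2706
  K = 66 + 6·122 + 6·(-1501) + 6·(-2706) = -24444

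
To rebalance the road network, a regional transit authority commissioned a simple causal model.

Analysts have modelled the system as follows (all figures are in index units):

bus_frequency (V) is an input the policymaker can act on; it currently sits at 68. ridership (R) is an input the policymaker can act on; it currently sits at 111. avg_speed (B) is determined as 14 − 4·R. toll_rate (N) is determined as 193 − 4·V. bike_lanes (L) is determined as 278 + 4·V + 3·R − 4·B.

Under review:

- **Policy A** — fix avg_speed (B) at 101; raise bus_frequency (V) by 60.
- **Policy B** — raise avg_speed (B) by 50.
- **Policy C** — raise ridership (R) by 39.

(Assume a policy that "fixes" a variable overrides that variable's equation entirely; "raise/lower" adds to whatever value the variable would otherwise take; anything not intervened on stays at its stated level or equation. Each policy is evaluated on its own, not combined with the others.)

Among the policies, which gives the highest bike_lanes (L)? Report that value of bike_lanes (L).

3344

Policy A (B := 101, V + 60):
  V = 68 + 60 = 128
  R = 111
  B = 101
  L = 278 + 4·128 + 3·111 − 4·101 = 719
Policy B (B + 50):
  V = 68
  R = 111
  B = 14 − 4·111 (+50 from intervention) = -380
  L = 278 + 4·68 + 3·111 − 4·(-380) = 2403
Policy C (R + 39):
  V = 68
  R = 111 + 39 = 150
  B = 14 − 4·150 = -586
  L = 278 + 4·68 + 3·150 − 4·(-586) = 3344
Comparing — Policy A: L=719, Policy B: L=2403, Policy C: L=3344. Highest is 3344 (Policy C).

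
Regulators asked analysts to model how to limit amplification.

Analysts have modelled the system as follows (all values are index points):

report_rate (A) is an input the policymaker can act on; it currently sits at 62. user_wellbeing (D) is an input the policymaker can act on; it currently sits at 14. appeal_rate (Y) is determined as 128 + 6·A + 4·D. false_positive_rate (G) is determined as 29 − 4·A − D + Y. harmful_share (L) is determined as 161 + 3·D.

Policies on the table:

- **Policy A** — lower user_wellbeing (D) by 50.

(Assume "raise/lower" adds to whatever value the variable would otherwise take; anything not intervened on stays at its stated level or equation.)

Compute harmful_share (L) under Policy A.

53

Policy A (D − 50):
  D = 14 − 50 = -36
  L = 161 + 3·(-36) = 53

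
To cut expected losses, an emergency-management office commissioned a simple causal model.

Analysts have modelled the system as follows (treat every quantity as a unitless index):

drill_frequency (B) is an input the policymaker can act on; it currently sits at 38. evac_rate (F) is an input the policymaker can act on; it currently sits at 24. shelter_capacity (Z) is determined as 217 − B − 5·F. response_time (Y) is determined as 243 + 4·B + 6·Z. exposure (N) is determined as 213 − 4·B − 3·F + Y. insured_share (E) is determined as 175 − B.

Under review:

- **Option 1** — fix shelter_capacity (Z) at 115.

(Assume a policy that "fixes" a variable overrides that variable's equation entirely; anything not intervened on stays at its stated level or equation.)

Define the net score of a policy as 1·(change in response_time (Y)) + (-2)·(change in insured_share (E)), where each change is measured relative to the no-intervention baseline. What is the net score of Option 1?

Baseline:
  B = 38
  F = 24
  Z = 217 − 38 − 5·24 = 59
  Y = 243 + 4·38 + 6·59 = 749
  E = 175 − 38 = 137
Option 1 (Z := 115):
  B = 38
  F = 24
  Z = 115
  Y = 243 + 4·38 + 6·115 = 1085
  E = 175 − 38 = 137
ΔY = 1085 − 749 = 336; ΔE = 137 − 137 = 0
Score = 1·336 + (-2)·0 = 336

336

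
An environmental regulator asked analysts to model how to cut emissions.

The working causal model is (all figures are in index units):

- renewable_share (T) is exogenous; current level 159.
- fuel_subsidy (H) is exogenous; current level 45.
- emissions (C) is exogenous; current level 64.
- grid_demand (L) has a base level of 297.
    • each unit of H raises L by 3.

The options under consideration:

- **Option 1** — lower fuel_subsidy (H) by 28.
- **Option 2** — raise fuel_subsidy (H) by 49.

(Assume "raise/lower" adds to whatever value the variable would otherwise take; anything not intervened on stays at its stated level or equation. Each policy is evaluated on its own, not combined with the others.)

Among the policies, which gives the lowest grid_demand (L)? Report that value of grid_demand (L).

348

Option 1 (H − 28):
  H = 45 − 28 = 17
  L = 297 + 3·17 = 348
Option 2 (H + 49):
  H = 45 + 49 = 94
  L = 297 + 3·94 = 579
Comparing — Option 1: L=348, Option 2: L=579. Lowest is 348 (Option 1).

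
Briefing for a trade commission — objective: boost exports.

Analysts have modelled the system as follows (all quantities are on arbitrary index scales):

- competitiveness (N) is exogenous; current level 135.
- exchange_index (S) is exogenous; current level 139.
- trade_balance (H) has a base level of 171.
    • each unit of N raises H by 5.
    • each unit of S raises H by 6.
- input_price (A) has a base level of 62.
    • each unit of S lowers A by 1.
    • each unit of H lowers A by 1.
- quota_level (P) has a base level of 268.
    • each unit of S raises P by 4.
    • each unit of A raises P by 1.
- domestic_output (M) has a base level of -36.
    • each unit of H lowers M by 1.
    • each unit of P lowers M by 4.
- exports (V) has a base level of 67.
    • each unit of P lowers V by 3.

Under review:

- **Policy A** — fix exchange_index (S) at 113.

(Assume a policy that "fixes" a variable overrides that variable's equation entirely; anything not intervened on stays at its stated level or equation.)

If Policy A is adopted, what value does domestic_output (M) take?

Policy A (S := 113):
  N = 135
  S = 113
  H = 171 + 5·135 + 6·113 = 1524
  A = 62 − 113 − 1524 = -1575
  P = 268 + 4·113 + (-1575) = -855
  M = -36 − 1524 − 4·(-855) = 1860

1860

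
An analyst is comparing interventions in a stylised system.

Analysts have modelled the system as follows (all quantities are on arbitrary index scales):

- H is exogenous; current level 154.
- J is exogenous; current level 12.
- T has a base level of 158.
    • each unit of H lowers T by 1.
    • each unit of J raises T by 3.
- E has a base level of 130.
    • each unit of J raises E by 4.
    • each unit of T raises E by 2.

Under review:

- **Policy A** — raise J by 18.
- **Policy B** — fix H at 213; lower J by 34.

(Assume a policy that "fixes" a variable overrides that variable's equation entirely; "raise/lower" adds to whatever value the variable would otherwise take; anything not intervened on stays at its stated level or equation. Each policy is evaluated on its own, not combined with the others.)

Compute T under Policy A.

Policy A (J + 18):
  H = 154
  J = 12 + 18 = 30
  T = 158 − 154 + 3·30 = 94

94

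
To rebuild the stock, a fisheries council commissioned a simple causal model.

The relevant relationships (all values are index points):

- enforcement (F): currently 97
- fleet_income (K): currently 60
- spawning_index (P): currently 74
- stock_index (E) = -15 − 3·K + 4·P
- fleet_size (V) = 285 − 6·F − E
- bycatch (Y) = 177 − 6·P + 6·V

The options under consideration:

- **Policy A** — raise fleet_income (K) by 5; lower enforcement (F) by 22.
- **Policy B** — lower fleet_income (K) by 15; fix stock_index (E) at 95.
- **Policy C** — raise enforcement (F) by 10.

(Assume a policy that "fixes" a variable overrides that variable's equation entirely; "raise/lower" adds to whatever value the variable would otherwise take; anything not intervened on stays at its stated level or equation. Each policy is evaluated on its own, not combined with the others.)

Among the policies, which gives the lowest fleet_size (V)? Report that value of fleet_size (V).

-458

Policy A (K + 5, F − 22):
  F = 97 − 22 = 75
  K = 60 + 5 = 65
  P = 74
  E = -15 − 3·65 + 4·74 = 86
  V = 285 − 6·75 − 86 = -251
Policy B (K − 15, E := 95):
  F = 97
  K = 60 − 15 = 45
  P = 74
  E = 95
  V = 285 − 6·97 − 95 = -392
Policy C (F + 10):
  F = 97 + 10 = 107
  K = 60
  P = 74
  E = -15 − 3·60 + 4·74 = 101
  V = 285 − 6·107 − 101 = -458
Comparing — Policy A: V=-251, Policy B: V=-392, Policy C: V=-458. Lowest is -458 (Policy C).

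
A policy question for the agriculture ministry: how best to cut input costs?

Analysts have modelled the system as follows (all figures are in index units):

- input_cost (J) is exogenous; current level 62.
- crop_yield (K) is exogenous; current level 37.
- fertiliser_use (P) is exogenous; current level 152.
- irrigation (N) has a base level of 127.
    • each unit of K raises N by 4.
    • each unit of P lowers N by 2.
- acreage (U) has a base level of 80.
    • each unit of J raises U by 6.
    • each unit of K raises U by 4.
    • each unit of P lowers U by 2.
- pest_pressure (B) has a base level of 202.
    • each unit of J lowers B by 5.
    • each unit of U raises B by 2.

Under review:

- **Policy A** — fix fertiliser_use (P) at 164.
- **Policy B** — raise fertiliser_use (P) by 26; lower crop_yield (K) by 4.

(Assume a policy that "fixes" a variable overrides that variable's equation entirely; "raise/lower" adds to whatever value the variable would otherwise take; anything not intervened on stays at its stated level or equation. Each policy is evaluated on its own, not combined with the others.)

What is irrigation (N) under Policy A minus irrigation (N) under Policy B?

44

Policy A (P := 164):
  K = 37
  P = 164
  N = 127 + 4·37 − 2·164 = -53
Policy B (P + 26, K − 4):
  K = 37 − 4 = 33
  P = 152 + 26 = 178
  N = 127 + 4·33 − 2·178 = -97
N: -53 − (-97) = 44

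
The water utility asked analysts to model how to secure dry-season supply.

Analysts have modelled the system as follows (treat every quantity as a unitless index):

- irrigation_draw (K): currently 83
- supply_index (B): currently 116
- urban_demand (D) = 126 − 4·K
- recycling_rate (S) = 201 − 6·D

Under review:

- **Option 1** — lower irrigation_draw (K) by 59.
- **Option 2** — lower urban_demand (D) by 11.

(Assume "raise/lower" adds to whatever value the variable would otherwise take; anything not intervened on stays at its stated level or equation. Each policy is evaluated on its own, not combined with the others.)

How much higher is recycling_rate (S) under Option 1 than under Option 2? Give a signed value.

Option 1 (K − 59):
  K = 83 − 59 = 24
  D = 126 − 4·24 = 30
  S = 201 − 6·30 = 21
Option 2 (D − 11):
  K = 83
  D = 126 − 4·83 (−11 from intervention) = -217
  S = 201 − 6·(-217) = 1503
S: 21 − 1503 = -1482

-1482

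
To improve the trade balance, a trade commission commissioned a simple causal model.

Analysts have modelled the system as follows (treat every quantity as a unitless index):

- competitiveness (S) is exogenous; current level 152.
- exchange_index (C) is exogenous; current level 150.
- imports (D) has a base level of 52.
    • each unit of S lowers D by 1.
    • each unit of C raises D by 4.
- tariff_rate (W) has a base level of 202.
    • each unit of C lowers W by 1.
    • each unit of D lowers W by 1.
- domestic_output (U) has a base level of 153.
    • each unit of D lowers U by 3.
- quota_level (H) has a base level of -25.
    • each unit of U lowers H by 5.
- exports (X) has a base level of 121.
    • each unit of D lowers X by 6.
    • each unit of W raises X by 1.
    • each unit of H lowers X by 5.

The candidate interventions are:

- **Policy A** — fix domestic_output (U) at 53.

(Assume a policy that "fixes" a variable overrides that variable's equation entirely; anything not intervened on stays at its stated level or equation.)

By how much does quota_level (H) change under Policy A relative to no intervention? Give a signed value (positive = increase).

-7000

Baseline:
  S = 152
  C = 150
  D = 52 − 152 + 4·150 = 500
  U = 153 − 3·500 = -1347
  H = -25 − 5·(-1347) = 6710
Policy A (U := 53):
  S = 152
  C = 150
  D = 52 − 152 + 4·150 = 500
  U = 53
  H = -25 − 5·53 = -290
Change in H: -290 − 6710 = -7000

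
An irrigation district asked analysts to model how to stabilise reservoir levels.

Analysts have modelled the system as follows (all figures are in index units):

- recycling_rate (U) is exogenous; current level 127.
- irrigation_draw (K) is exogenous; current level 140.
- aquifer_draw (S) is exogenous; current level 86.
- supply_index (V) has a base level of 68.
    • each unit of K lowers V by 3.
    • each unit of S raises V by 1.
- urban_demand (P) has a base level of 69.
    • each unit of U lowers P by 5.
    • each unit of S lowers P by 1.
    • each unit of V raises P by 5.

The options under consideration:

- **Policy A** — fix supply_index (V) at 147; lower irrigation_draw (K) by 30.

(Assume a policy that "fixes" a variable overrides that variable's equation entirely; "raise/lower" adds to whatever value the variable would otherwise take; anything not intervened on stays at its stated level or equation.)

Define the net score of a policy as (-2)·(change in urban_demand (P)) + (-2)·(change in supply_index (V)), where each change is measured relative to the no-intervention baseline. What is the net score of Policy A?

-4956

Baseline:
  U = 127
  K = 140
  S = 86
  V = 68 − 3·140 + 86 = -266
  P = 69 − 5·127 − 86 + 5·(-266) = -1982
Policy A (V := 147, K − 30):
  U = 127
  K = 140 − 30 = 110
  S = 86
  V = 147
  P = 69 − 5·127 − 86 + 5·147 = 83
ΔP = 83 − (-1982) = 2065; ΔV = 147 − (-266) = 413
Score = (-2)·2065 + (-2)·413 = -4956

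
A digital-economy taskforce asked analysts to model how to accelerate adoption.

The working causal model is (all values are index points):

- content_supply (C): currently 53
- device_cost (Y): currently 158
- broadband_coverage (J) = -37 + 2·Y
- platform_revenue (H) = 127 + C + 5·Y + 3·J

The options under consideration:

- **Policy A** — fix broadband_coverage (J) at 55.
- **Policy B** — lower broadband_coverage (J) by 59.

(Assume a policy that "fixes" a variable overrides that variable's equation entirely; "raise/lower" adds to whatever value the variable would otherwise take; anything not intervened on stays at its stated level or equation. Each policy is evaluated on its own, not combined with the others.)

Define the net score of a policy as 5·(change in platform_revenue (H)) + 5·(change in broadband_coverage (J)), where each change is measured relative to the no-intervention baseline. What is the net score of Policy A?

Baseline:
  C = 53
  Y = 158
  J = -37 + 2·158 = 279
  H = 127 + 53 + 5·158 + 3·279 = 1807
Policy A (J := 55):
  C = 53
  Y = 158
  J = 55
  H = 127 + 53 + 5·158 + 3·55 = 1135
ΔH = 1135 − 1807 = -672; ΔJ = 55 − 279 = -224
Score = 5·(-672) + 5·(-224) = -4480

-4480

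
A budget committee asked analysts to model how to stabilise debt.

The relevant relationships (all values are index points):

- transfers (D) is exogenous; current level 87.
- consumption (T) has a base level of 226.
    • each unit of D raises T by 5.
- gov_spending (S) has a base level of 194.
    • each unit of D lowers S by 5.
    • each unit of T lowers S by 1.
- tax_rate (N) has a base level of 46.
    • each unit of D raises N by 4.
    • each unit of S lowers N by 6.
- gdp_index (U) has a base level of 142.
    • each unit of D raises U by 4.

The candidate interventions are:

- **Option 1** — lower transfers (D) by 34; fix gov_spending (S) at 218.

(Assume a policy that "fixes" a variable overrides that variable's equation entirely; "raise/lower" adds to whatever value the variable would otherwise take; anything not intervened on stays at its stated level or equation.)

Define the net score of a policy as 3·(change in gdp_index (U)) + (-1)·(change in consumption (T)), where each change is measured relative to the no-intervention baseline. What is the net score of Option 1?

-238

Baseline:
  D = 87
  T = 226 + 5·87 = 661
  U = 142 + 4·87 = 490
Option 1 (D − 34, S := 218):
  D = 87 − 34 = 53
  T = 226 + 5·53 = 491
  U = 142 + 4·53 = 354
ΔU = 354 − 490 = -136; ΔT = 491 − 661 = -170
Score = 3·(-136) + (-1)·(-170) = -238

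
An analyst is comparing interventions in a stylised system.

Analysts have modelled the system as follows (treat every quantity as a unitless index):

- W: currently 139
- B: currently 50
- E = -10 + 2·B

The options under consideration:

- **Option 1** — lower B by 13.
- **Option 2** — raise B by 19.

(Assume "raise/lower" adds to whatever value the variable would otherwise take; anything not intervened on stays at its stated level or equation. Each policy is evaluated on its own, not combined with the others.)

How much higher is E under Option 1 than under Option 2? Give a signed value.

-64

Option 1 (B − 13):
  B = 50 − 13 = 37
  E = -10 + 2·37 = 64
Option 2 (B + 19):
  B = 50 + 19 = 69
  E = -10 + 2·69 = 128
E: 64 − 128 = -64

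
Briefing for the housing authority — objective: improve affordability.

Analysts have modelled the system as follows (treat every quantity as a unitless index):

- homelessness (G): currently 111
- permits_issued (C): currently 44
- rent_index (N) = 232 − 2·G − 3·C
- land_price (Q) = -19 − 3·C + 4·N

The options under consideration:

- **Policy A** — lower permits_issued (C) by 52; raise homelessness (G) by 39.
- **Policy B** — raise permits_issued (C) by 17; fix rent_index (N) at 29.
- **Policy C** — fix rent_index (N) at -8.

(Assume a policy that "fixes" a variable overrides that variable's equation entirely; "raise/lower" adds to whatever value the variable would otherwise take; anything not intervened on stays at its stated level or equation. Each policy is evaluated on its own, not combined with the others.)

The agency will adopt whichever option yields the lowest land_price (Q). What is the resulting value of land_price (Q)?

-183

Policy A (C − 52, G + 39):
  G = 111 + 39 = 150
  C = 44 − 52 = -8
  N = 232 − 2·150 − 3·(-8) = -44
  Q = -19 − 3·(-8) + 4·(-44) = -171
Policy B (C + 17, N := 29):
  G = 111
  C = 44 + 17 = 61
  N = 29
  Q = -19 − 3·61 + 4·29 = -86
Policy C (N := -8):
  G = 111
  C = 44
  N = -8
  Q = -19 − 3·44 + 4·(-8) = -183
Comparing — Policy A: Q=-171, Policy B: Q=-86, Policy C: Q=-183. Lowest is -183 (Policy C).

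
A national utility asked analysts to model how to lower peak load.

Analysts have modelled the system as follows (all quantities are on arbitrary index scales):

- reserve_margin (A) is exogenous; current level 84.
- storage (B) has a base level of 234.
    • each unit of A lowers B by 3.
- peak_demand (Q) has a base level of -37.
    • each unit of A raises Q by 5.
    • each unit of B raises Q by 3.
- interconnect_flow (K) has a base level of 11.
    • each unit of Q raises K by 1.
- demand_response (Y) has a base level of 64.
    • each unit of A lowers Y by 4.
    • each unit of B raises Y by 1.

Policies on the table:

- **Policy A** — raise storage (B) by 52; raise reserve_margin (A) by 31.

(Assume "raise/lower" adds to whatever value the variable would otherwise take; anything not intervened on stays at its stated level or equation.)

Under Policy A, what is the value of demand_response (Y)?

Policy A (B + 52, A + 31):
  A = 84 + 31 = 115
  B = 234 − 3·115 (+52 from intervention) = -59
  Y = 64 − 4·115 + (-59) = -455

-455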